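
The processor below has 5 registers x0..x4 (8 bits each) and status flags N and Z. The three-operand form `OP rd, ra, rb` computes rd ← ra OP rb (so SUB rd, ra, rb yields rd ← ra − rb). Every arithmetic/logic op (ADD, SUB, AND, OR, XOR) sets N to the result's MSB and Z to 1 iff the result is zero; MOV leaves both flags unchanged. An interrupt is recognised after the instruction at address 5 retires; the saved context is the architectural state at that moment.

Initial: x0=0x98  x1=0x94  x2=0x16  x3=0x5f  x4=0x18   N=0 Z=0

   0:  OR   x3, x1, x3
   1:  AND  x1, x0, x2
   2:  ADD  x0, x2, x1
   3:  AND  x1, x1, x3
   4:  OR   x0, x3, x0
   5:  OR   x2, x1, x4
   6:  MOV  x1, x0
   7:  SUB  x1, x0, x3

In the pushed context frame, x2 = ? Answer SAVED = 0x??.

SAVED = 0x18

after  0: x0=0x98 x1=0x94 x2=0x16 x3=0xdf x4=0x18  N=1 Z=0
after  1: x0=0x98 x1=0x10 x2=0x16 x3=0xdf x4=0x18  N=0 Z=0
after  2: x0=0x26 x1=0x10 x2=0x16 x3=0xdf x4=0x18  N=0 Z=0
after  3: x0=0x26 x1=0x10 x2=0x16 x3=0xdf x4=0x18  N=0 Z=0
after  4: x0=0xff x1=0x10 x2=0x16 x3=0xdf x4=0x18  N=1 Z=0
after  5: x0=0xff x1=0x10 x2=0x18 x3=0xdf x4=0x18  N=0 Z=0
-- IRQ taken; context saved, return-PC = 6 --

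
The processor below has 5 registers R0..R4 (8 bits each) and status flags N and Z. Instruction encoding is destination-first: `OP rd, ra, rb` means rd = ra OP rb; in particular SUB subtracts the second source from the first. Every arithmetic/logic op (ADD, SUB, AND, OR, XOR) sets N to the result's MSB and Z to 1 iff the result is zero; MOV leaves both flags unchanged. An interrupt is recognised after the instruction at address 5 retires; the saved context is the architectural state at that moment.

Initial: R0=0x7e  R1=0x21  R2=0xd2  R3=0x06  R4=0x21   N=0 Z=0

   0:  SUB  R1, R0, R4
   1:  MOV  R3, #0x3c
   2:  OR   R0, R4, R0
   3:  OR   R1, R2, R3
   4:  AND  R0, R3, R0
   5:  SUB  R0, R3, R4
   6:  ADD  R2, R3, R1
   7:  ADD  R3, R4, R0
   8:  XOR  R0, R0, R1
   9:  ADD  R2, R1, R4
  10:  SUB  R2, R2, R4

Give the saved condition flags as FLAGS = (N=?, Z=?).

FLAGS = (N=0, Z=0)

after  0: R0=0x7e R1=0x5d R2=0xd2 R3=0x06 R4=0x21  N=0 Z=0
after  1: R0=0x7e R1=0x5d R2=0xd2 R3=0x3c R4=0x21  N=0 Z=0
after  2: R0=0x7f R1=0x5d R2=0xd2 R3=0x3c R4=0x21  N=0 Z=0
after  3: R0=0x7f R1=0xfe R2=0xd2 R3=0x3c R4=0x21  N=1 Z=0
after  4: R0=0x3c R1=0xfe R2=0xd2 R3=0x3c R4=0x21  N=0 Z=0
after  5: R0=0x1b R1=0xfe R2=0xd2 R3=0x3c R4=0x21  N=0 Z=0
-- IRQ taken; context saved, return-PC = 6 --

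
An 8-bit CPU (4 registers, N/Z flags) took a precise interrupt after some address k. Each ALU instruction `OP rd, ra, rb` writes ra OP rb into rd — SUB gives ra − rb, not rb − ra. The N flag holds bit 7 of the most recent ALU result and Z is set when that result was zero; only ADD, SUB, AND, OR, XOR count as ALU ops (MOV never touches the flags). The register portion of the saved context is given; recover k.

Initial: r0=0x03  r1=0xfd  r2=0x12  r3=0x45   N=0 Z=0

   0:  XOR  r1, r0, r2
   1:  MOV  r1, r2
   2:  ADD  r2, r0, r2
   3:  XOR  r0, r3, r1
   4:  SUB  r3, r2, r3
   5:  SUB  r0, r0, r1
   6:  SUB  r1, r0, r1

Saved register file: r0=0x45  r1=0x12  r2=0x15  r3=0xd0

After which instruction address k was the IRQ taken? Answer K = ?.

K = 5

after  0: r0=0x03 r1=0x11 r2=0x12 r3=0x45  N=0 Z=0
after  1: r0=0x03 r1=0x12 r2=0x12 r3=0x45  N=0 Z=0
after  2: r0=0x03 r1=0x12 r2=0x15 r3=0x45  N=0 Z=0
after  3: r0=0x57 r1=0x12 r2=0x15 r3=0x45  N=0 Z=0
after  4: r0=0x57 r1=0x12 r2=0x15 r3=0xd0  N=1 Z=0
after  5: r0=0x45 r1=0x12 r2=0x15 r3=0xd0  N=0 Z=0
-- IRQ taken; context saved, return-PC = 6 --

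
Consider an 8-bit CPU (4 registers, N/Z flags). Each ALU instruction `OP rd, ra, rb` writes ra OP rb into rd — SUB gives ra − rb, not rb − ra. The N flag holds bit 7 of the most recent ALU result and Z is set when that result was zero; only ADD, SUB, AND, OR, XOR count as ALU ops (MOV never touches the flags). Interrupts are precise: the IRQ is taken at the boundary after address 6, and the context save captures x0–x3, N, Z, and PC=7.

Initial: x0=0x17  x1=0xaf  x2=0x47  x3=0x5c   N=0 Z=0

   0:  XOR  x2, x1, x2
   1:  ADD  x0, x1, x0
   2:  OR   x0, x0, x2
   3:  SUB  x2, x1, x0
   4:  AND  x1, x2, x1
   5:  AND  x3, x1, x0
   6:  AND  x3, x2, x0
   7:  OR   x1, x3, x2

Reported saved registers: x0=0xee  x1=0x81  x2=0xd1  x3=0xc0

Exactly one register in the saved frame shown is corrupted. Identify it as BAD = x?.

after  0: x0=0x17 x1=0xaf x2=0xe8 x3=0x5c  N=1 Z=0
after  1: x0=0xc6 x1=0xaf x2=0xe8 x3=0x5c  N=1 Z=0
after  2: x0=0xee x1=0xaf x2=0xe8 x3=0x5c  N=1 Z=0
after  3: x0=0xee x1=0xaf x2=0xc1 x3=0x5c  N=1 Z=0
after  4: x0=0xee x1=0x81 x2=0xc1 x3=0x5c  N=1 Z=0
after  5: x0=0xee x1=0x81 x2=0xc1 x3=0x80  N=1 Z=0
after  6: x0=0xee x1=0x81 x2=0xc1 x3=0xc0  N=1 Z=0
-- IRQ taken; context saved, return-PC = 7 --
mismatch: x2: reported 0xd1 vs actual 0xc1

BAD = x2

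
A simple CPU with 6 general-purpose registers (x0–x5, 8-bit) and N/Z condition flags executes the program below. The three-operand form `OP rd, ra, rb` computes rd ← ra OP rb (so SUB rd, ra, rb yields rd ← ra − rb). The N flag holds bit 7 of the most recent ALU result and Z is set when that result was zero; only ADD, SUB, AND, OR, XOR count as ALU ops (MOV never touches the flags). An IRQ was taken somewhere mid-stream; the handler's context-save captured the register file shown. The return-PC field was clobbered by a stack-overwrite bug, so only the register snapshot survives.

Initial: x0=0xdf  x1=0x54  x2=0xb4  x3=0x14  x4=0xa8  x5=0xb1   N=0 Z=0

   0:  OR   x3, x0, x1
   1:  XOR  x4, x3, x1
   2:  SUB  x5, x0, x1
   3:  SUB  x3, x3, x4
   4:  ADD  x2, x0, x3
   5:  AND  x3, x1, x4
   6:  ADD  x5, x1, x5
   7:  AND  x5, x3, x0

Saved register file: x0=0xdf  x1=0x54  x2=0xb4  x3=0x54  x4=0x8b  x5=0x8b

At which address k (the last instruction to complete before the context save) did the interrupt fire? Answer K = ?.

K = 3

after  0: x0=0xdf x1=0x54 x2=0xb4 x3=0xdf x4=0xa8 x5=0xb1  N=1 Z=0
after  1: x0=0xdf x1=0x54 x2=0xb4 x3=0xdf x4=0x8b x5=0xb1  N=1 Z=0
after  2: x0=0xdf x1=0x54 x2=0xb4 x3=0xdf x4=0x8b x5=0x8b  N=1 Z=0
after  3: x0=0xdf x1=0x54 x2=0xb4 x3=0x54 x4=0x8b x5=0x8b  N=0 Z=0
-- IRQ taken; context saved, return-PC = 4 --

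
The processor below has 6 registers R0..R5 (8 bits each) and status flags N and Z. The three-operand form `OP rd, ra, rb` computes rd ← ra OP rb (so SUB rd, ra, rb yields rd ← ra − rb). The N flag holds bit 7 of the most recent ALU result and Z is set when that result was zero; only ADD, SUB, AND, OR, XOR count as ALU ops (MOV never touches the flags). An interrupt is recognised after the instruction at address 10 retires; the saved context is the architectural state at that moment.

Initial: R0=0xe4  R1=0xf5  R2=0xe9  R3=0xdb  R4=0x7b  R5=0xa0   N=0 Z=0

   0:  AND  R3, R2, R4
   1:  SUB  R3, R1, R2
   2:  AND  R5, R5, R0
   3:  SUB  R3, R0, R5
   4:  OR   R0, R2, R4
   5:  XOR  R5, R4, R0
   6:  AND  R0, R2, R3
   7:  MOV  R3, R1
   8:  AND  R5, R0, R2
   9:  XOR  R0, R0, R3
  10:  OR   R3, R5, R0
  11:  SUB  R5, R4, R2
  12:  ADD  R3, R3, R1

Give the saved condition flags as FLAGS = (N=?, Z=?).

after  0: R0=0xe4 R1=0xf5 R2=0xe9 R3=0x69 R4=0x7b R5=0xa0  N=0 Z=0
after  1: R0=0xe4 R1=0xf5 R2=0xe9 R3=0x0c R4=0x7b R5=0xa0  N=0 Z=0
after  2: R0=0xe4 R1=0xf5 R2=0xe9 R3=0x0c R4=0x7b R5=0xa0  N=1 Z=0
after  3: R0=0xe4 R1=0xf5 R2=0xe9 R3=0x44 R4=0x7b R5=0xa0  N=0 Z=0
after  4: R0=0xfb R1=0xf5 R2=0xe9 R3=0x44 R4=0x7b R5=0xa0  N=1 Z=0
after  5: R0=0xfb R1=0xf5 R2=0xe9 R3=0x44 R4=0x7b R5=0x80  N=1 Z=0
after  6: R0=0x40 R1=0xf5 R2=0xe9 R3=0x44 R4=0x7b R5=0x80  N=0 Z=0
after  7: R0=0x40 R1=0xf5 R2=0xe9 R3=0xf5 R4=0x7b R5=0x80  N=0 Z=0
after  8: R0=0x40 R1=0xf5 R2=0xe9 R3=0xf5 R4=0x7b R5=0x40  N=0 Z=0
after  9: R0=0xb5 R1=0xf5 R2=0xe9 R3=0xf5 R4=0x7b R5=0x40  N=1 Z=0
after 10: R0=0xb5 R1=0xf5 R2=0xe9 R3=0xf5 R4=0x7b R5=0x40  N=1 Z=0
-- IRQ taken; context saved, return-PC = 11 --

FLAGS = (N=1, Z=0)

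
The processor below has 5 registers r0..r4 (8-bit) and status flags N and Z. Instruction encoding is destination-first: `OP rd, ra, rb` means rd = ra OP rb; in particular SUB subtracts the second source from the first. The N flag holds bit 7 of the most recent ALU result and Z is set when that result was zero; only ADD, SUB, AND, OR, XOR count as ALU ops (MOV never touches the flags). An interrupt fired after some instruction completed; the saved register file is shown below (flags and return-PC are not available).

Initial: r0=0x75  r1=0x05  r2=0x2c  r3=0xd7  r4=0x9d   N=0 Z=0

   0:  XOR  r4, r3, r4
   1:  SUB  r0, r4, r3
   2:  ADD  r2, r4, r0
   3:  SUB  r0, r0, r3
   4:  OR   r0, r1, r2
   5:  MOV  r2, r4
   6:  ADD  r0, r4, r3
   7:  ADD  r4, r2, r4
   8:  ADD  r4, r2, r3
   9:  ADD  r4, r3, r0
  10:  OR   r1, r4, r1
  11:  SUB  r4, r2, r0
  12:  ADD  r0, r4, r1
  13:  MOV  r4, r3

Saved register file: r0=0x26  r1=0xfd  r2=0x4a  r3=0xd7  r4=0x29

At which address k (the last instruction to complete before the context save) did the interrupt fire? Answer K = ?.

after  0: r0=0x75 r1=0x05 r2=0x2c r3=0xd7 r4=0x4a  N=0 Z=0
after  1: r0=0x73 r1=0x05 r2=0x2c r3=0xd7 r4=0x4a  N=0 Z=0
after  2: r0=0x73 r1=0x05 r2=0xbd r3=0xd7 r4=0x4a  N=1 Z=0
after  3: r0=0x9c r1=0x05 r2=0xbd r3=0xd7 r4=0x4a  N=1 Z=0
after  4: r0=0xbd r1=0x05 r2=0xbd r3=0xd7 r4=0x4a  N=1 Z=0
after  5: r0=0xbd r1=0x05 r2=0x4a r3=0xd7 r4=0x4a  N=1 Z=0
after  6: r0=0x21 r1=0x05 r2=0x4a r3=0xd7 r4=0x4a  N=0 Z=0
after  7: r0=0x21 r1=0x05 r2=0x4a r3=0xd7 r4=0x94  N=1 Z=0
after  8: r0=0x21 r1=0x05 r2=0x4a r3=0xd7 r4=0x21  N=0 Z=0
after  9: r0=0x21 r1=0x05 r2=0x4a r3=0xd7 r4=0xf8  N=1 Z=0
after 10: r0=0x21 r1=0xfd r2=0x4a r3=0xd7 r4=0xf8  N=1 Z=0
after 11: r0=0x21 r1=0xfd r2=0x4a r3=0xd7 r4=0x29  N=0 Z=0
after 12: r0=0x26 r1=0xfd r2=0x4a r3=0xd7 r4=0x29  N=0 Z=0
-- IRQ taken; context saved, return-PC = 13 --

K = 12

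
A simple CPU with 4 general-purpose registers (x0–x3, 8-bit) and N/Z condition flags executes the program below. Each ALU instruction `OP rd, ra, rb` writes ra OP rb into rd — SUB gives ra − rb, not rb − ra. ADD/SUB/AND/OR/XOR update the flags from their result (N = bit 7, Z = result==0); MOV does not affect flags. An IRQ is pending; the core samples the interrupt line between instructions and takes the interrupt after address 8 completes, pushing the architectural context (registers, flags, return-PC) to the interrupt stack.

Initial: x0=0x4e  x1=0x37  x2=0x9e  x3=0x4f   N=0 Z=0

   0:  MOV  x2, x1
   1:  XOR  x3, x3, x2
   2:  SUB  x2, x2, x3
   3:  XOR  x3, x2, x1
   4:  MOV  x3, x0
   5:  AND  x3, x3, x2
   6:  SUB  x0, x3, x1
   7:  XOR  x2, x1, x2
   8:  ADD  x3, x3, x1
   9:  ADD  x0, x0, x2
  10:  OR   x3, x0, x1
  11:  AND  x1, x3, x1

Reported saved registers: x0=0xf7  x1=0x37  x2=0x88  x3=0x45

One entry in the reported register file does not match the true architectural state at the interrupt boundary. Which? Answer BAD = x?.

BAD = x0

after  0: x0=0x4e x1=0x37 x2=0x37 x3=0x4f  N=0 Z=0
after  1: x0=0x4e x1=0x37 x2=0x37 x3=0x78  N=0 Z=0
after  2: x0=0x4e x1=0x37 x2=0xbf x3=0x78  N=1 Z=0
after  3: x0=0x4e x1=0x37 x2=0xbf x3=0x88  N=1 Z=0
after  4: x0=0x4e x1=0x37 x2=0xbf x3=0x4e  N=1 Z=0
after  5: x0=0x4e x1=0x37 x2=0xbf x3=0x0e  N=0 Z=0
after  6: x0=0xd7 x1=0x37 x2=0xbf x3=0x0e  N=1 Z=0
after  7: x0=0xd7 x1=0x37 x2=0x88 x3=0x0e  N=1 Z=0
after  8: x0=0xd7 x1=0x37 x2=0x88 x3=0x45  N=0 Z=0
-- IRQ taken; context saved, return-PC = 9 --
mismatch: x0: reported 0xf7 vs actual 0xd7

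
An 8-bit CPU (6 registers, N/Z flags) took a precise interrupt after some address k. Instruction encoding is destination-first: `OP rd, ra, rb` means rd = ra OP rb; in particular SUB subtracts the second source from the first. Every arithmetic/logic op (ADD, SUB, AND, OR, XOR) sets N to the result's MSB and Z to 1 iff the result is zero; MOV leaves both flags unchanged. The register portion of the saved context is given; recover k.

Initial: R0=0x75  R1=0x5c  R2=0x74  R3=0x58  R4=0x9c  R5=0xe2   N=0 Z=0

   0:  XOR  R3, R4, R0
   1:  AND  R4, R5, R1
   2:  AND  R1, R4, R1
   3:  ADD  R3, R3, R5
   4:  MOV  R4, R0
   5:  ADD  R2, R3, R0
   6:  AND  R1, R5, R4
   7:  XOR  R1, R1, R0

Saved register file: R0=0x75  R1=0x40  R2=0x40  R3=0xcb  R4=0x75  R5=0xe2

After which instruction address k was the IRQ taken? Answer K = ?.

after  0: R0=0x75 R1=0x5c R2=0x74 R3=0xe9 R4=0x9c R5=0xe2  N=1 Z=0
after  1: R0=0x75 R1=0x5c R2=0x74 R3=0xe9 R4=0x40 R5=0xe2  N=0 Z=0
after  2: R0=0x75 R1=0x40 R2=0x74 R3=0xe9 R4=0x40 R5=0xe2  N=0 Z=0
after  3: R0=0x75 R1=0x40 R2=0x74 R3=0xcb R4=0x40 R5=0xe2  N=1 Z=0
after  4: R0=0x75 R1=0x40 R2=0x74 R3=0xcb R4=0x75 R5=0xe2  N=1 Z=0
after  5: R0=0x75 R1=0x40 R2=0x40 R3=0xcb R4=0x75 R5=0xe2  N=0 Z=0
-- IRQ taken; context saved, return-PC = 6 --

K = 5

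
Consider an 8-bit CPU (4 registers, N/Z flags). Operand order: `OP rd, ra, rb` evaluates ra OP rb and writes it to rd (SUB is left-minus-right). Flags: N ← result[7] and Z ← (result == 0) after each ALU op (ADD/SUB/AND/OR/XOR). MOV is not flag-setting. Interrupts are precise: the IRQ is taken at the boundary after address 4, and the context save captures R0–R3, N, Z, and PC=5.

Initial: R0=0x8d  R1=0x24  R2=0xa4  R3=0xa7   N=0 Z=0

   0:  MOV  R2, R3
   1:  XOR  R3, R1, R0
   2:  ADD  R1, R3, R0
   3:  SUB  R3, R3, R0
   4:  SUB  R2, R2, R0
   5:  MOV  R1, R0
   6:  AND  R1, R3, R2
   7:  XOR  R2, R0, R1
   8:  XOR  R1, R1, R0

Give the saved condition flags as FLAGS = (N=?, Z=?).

after  0: R0=0x8d R1=0x24 R2=0xa7 R3=0xa7  N=0 Z=0
after  1: R0=0x8d R1=0x24 R2=0xa7 R3=0xa9  N=1 Z=0
after  2: R0=0x8d R1=0x36 R2=0xa7 R3=0xa9  N=0 Z=0
after  3: R0=0x8d R1=0x36 R2=0xa7 R3=0x1c  N=0 Z=0
after  4: R0=0x8d R1=0x36 R2=0x1a R3=0x1c  N=0 Z=0
-- IRQ taken; context saved, return-PC = 5 --

FLAGS = (N=0, Z=0)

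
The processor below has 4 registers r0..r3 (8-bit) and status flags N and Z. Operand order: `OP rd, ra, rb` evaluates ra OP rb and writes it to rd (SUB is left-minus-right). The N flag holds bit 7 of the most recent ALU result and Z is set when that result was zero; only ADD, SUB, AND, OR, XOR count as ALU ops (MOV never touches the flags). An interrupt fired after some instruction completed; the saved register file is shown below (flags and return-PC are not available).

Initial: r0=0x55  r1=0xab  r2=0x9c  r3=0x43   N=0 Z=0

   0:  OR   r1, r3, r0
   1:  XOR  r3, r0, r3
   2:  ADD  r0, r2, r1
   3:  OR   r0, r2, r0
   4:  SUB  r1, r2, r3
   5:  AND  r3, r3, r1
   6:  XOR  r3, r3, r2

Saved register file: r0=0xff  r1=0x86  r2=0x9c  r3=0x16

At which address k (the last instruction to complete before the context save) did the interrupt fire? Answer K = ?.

K = 4

after  0: r0=0x55 r1=0x57 r2=0x9c r3=0x43  N=0 Z=0
after  1: r0=0x55 r1=0x57 r2=0x9c r3=0x16  N=0 Z=0
after  2: r0=0xf3 r1=0x57 r2=0x9c r3=0x16  N=1 Z=0
after  3: r0=0xff r1=0x57 r2=0x9c r3=0x16  N=1 Z=0
after  4: r0=0xff r1=0x86 r2=0x9c r3=0x16  N=1 Z=0
-- IRQ taken; context saved, return-PC = 5 --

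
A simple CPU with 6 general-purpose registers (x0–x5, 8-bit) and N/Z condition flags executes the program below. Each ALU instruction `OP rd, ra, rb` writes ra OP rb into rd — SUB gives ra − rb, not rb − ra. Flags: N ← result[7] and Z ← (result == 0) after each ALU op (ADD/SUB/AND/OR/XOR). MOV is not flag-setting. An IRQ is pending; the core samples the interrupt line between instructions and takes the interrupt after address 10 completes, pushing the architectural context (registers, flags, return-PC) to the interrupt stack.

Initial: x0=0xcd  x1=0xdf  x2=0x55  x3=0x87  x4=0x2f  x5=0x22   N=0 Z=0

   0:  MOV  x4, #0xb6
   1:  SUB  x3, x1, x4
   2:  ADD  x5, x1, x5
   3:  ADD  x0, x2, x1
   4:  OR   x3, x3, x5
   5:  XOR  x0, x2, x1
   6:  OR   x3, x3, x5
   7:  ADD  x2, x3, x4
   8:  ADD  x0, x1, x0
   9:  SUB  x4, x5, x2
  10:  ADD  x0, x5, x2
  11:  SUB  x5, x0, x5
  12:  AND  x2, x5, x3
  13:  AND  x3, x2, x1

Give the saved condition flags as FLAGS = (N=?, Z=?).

FLAGS = (N=1, Z=0)

after  0: x0=0xcd x1=0xdf x2=0x55 x3=0x87 x4=0xb6 x5=0x22  N=0 Z=0
after  1: x0=0xcd x1=0xdf x2=0x55 x3=0x29 x4=0xb6 x5=0x22  N=0 Z=0
after  2: x0=0xcd x1=0xdf x2=0x55 x3=0x29 x4=0xb6 x5=0x01  N=0 Z=0
after  3: x0=0x34 x1=0xdf x2=0x55 x3=0x29 x4=0xb6 x5=0x01  N=0 Z=0
after  4: x0=0x34 x1=0xdf x2=0x55 x3=0x29 x4=0xb6 x5=0x01  N=0 Z=0
after  5: x0=0x8a x1=0xdf x2=0x55 x3=0x29 x4=0xb6 x5=0x01  N=1 Z=0
after  6: x0=0x8a x1=0xdf x2=0x55 x3=0x29 x4=0xb6 x5=0x01  N=0 Z=0
after  7: x0=0x8a x1=0xdf x2=0xdf x3=0x29 x4=0xb6 x5=0x01  N=1 Z=0
after  8: x0=0x69 x1=0xdf x2=0xdf x3=0x29 x4=0xb6 x5=0x01  N=0 Z=0
after  9: x0=0x69 x1=0xdf x2=0xdf x3=0x29 x4=0x22 x5=0x01  N=0 Z=0
after 10: x0=0xe0 x1=0xdf x2=0xdf x3=0x29 x4=0x22 x5=0x01  N=1 Z=0
-- IRQ taken; context saved, return-PC = 11 --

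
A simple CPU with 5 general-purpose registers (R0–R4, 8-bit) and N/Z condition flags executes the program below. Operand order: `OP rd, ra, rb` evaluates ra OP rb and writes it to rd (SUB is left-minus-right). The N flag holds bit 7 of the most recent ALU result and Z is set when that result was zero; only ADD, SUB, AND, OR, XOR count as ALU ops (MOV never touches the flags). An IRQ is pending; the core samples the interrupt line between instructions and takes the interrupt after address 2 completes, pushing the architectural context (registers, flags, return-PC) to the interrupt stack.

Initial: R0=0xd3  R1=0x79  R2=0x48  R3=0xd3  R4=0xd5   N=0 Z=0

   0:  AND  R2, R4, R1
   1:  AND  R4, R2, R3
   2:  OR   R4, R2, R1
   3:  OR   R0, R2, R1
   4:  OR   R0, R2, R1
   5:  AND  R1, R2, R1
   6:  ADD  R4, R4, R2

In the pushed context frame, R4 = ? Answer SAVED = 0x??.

SAVED = 0x79

after  0: R0=0xd3 R1=0x79 R2=0x51 R3=0xd3 R4=0xd5  N=0 Z=0
after  1: R0=0xd3 R1=0x79 R2=0x51 R3=0xd3 R4=0x51  N=0 Z=0
after  2: R0=0xd3 R1=0x79 R2=0x51 R3=0xd3 R4=0x79  N=0 Z=0
-- IRQ taken; context saved, return-PC = 3 --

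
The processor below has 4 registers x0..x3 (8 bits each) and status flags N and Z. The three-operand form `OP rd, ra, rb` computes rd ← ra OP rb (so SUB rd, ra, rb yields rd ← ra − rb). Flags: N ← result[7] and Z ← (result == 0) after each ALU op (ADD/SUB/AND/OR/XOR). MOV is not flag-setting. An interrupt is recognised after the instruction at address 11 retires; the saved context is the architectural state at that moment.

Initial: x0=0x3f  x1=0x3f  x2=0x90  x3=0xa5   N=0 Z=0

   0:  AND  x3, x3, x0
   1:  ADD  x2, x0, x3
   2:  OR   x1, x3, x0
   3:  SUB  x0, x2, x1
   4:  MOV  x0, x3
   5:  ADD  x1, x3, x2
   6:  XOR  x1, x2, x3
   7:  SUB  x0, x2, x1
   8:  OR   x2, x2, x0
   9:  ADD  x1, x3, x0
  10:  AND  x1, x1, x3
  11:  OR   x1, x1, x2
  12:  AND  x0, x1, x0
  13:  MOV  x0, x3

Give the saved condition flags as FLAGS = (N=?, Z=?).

after  0: x0=0x3f x1=0x3f x2=0x90 x3=0x25  N=0 Z=0
after  1: x0=0x3f x1=0x3f x2=0x64 x3=0x25  N=0 Z=0
after  2: x0=0x3f x1=0x3f x2=0x64 x3=0x25  N=0 Z=0
after  3: x0=0x25 x1=0x3f x2=0x64 x3=0x25  N=0 Z=0
after  4: x0=0x25 x1=0x3f x2=0x64 x3=0x25  N=0 Z=0
after  5: x0=0x25 x1=0x89 x2=0x64 x3=0x25  N=1 Z=0
after  6: x0=0x25 x1=0x41 x2=0x64 x3=0x25  N=0 Z=0
after  7: x0=0x23 x1=0x41 x2=0x64 x3=0x25  N=0 Z=0
after  8: x0=0x23 x1=0x41 x2=0x67 x3=0x25  N=0 Z=0
after  9: x0=0x23 x1=0x48 x2=0x67 x3=0x25  N=0 Z=0
after 10: x0=0x23 x1=0x00 x2=0x67 x3=0x25  N=0 Z=1
after 11: x0=0x23 x1=0x67 x2=0x67 x3=0x25  N=0 Z=0
-- IRQ taken; context saved, return-PC = 12 --

FLAGS = (N=0, Z=0)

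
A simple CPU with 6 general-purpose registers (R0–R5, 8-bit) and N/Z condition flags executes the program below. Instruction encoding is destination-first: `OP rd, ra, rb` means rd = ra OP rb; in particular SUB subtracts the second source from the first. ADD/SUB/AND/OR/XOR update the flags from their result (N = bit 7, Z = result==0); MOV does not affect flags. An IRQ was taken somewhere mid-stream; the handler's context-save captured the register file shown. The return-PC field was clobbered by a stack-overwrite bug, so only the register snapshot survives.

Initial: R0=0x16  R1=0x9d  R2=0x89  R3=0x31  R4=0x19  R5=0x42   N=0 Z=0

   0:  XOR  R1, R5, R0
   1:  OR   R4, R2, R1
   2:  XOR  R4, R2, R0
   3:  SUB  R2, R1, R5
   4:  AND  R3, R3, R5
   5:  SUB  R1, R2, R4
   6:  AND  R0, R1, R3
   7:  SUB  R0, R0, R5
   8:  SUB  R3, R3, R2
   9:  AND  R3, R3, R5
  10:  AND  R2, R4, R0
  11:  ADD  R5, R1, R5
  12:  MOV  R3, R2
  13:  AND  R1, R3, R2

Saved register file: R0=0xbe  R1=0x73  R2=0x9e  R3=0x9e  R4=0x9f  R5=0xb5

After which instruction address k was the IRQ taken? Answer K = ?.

K = 12

after  0: R0=0x16 R1=0x54 R2=0x89 R3=0x31 R4=0x19 R5=0x42  N=0 Z=0
after  1: R0=0x16 R1=0x54 R2=0x89 R3=0x31 R4=0xdd R5=0x42  N=1 Z=0
after  2: R0=0x16 R1=0x54 R2=0x89 R3=0x31 R4=0x9f R5=0x42  N=1 Z=0
after  3: R0=0x16 R1=0x54 R2=0x12 R3=0x31 R4=0x9f R5=0x42  N=0 Z=0
after  4: R0=0x16 R1=0x54 R2=0x12 R3=0x00 R4=0x9f R5=0x42  N=0 Z=1
after  5: R0=0x16 R1=0x73 R2=0x12 R3=0x00 R4=0x9f R5=0x42  N=0 Z=0
after  6: R0=0x00 R1=0x73 R2=0x12 R3=0x00 R4=0x9f R5=0x42  N=0 Z=1
after  7: R0=0xbe R1=0x73 R2=0x12 R3=0x00 R4=0x9f R5=0x42  N=1 Z=0
after  8: R0=0xbe R1=0x73 R2=0x12 R3=0xee R4=0x9f R5=0x42  N=1 Z=0
after  9: R0=0xbe R1=0x73 R2=0x12 R3=0x42 R4=0x9f R5=0x42  N=0 Z=0
after 10: R0=0xbe R1=0x73 R2=0x9e R3=0x42 R4=0x9f R5=0x42  N=1 Z=0
after 11: R0=0xbe R1=0x73 R2=0x9e R3=0x42 R4=0x9f R5=0xb5  N=1 Z=0
after 12: R0=0xbe R1=0x73 R2=0x9e R3=0x9e R4=0x9f R5=0xb5  N=1 Z=0
-- IRQ taken; context saved, return-PC = 13 --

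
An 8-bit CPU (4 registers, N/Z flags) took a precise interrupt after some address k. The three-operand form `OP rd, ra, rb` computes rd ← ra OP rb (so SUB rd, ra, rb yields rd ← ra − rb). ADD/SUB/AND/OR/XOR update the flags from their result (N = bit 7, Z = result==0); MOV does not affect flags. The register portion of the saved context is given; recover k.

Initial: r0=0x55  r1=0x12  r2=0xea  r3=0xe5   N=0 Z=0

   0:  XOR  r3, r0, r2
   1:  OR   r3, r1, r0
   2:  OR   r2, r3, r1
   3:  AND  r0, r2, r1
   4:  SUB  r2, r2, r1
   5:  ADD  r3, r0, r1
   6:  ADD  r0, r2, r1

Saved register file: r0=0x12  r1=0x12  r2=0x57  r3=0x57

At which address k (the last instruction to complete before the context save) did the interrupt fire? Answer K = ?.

K = 3

after  0: r0=0x55 r1=0x12 r2=0xea r3=0xbf  N=1 Z=0
after  1: r0=0x55 r1=0x12 r2=0xea r3=0x57  N=0 Z=0
after  2: r0=0x55 r1=0x12 r2=0x57 r3=0x57  N=0 Z=0
after  3: r0=0x12 r1=0x12 r2=0x57 r3=0x57  N=0 Z=0
-- IRQ taken; context saved, return-PC = 4 --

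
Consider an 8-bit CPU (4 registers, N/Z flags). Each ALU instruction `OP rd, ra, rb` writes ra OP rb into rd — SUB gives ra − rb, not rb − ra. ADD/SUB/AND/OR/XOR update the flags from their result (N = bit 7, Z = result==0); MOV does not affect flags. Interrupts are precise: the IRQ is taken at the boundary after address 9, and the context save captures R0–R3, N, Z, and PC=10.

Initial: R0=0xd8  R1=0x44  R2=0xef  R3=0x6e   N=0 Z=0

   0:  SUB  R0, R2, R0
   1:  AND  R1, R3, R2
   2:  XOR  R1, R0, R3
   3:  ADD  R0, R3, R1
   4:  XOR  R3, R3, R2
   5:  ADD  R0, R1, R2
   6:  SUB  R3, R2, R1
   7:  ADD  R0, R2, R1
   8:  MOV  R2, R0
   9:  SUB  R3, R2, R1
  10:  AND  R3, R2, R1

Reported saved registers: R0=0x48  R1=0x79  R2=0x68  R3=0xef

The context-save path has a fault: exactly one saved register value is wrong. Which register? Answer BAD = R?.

BAD = R0

after  0: R0=0x17 R1=0x44 R2=0xef R3=0x6e  N=0 Z=0
after  1: R0=0x17 R1=0x6e R2=0xef R3=0x6e  N=0 Z=0
after  2: R0=0x17 R1=0x79 R2=0xef R3=0x6e  N=0 Z=0
after  3: R0=0xe7 R1=0x79 R2=0xef R3=0x6e  N=1 Z=0
after  4: R0=0xe7 R1=0x79 R2=0xef R3=0x81  N=1 Z=0
after  5: R0=0x68 R1=0x79 R2=0xef R3=0x81  N=0 Z=0
after  6: R0=0x68 R1=0x79 R2=0xef R3=0x76  N=0 Z=0
after  7: R0=0x68 R1=0x79 R2=0xef R3=0x76  N=0 Z=0
after  8: R0=0x68 R1=0x79 R2=0x68 R3=0x76  N=0 Z=0
after  9: R0=0x68 R1=0x79 R2=0x68 R3=0xef  N=1 Z=0
-- IRQ taken; context saved, return-PC = 10 --
mismatch: R0: reported 0x48 vs actual 0x68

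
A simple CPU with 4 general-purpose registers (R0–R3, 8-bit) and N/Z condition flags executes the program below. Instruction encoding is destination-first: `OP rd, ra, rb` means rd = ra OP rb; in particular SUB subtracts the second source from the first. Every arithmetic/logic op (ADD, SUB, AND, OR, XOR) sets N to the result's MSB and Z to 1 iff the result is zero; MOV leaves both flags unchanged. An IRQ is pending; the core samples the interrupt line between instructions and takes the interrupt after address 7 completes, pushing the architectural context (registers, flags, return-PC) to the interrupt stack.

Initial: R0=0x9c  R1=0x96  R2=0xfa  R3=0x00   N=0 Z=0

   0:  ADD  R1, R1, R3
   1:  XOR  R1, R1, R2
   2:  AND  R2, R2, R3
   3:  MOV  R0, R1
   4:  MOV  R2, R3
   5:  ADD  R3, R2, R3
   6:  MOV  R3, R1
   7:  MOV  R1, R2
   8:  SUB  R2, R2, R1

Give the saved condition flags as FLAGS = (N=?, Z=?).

after  0: R0=0x9c R1=0x96 R2=0xfa R3=0x00  N=1 Z=0
after  1: R0=0x9c R1=0x6c R2=0xfa R3=0x00  N=0 Z=0
after  2: R0=0x9c R1=0x6c R2=0x00 R3=0x00  N=0 Z=1
after  3: R0=0x6c R1=0x6c R2=0x00 R3=0x00  N=0 Z=1
after  4: R0=0x6c R1=0x6c R2=0x00 R3=0x00  N=0 Z=1
after  5: R0=0x6c R1=0x6c R2=0x00 R3=0x00  N=0 Z=1
after  6: R0=0x6c R1=0x6c R2=0x00 R3=0x6c  N=0 Z=1
after  7: R0=0x6c R1=0x00 R2=0x00 R3=0x6c  N=0 Z=1
-- IRQ taken; context saved, return-PC = 8 --

FLAGS = (N=0, Z=1)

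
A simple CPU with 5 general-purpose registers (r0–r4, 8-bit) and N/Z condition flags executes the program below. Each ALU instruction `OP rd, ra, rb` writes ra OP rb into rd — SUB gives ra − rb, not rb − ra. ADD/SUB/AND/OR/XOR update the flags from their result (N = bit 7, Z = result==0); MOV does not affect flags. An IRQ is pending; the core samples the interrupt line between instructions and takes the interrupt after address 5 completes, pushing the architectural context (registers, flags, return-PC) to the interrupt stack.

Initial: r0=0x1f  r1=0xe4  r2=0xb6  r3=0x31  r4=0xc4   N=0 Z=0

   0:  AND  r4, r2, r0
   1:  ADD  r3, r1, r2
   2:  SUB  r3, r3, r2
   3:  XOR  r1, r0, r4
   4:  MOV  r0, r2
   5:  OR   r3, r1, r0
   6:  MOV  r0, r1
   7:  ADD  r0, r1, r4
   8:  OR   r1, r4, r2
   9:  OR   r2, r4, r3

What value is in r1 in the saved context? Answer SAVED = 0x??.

after  0: r0=0x1f r1=0xe4 r2=0xb6 r3=0x31 r4=0x16  N=0 Z=0
after  1: r0=0x1f r1=0xe4 r2=0xb6 r3=0x9a r4=0x16  N=1 Z=0
after  2: r0=0x1f r1=0xe4 r2=0xb6 r3=0xe4 r4=0x16  N=1 Z=0
after  3: r0=0x1f r1=0x09 r2=0xb6 r3=0xe4 r4=0x16  N=0 Z=0
after  4: r0=0xb6 r1=0x09 r2=0xb6 r3=0xe4 r4=0x16  N=0 Z=0
after  5: r0=0xb6 r1=0x09 r2=0xb6 r3=0xbf r4=0x16  N=1 Z=0
-- IRQ taken; context saved, return-PC = 6 --

SAVED = 0x09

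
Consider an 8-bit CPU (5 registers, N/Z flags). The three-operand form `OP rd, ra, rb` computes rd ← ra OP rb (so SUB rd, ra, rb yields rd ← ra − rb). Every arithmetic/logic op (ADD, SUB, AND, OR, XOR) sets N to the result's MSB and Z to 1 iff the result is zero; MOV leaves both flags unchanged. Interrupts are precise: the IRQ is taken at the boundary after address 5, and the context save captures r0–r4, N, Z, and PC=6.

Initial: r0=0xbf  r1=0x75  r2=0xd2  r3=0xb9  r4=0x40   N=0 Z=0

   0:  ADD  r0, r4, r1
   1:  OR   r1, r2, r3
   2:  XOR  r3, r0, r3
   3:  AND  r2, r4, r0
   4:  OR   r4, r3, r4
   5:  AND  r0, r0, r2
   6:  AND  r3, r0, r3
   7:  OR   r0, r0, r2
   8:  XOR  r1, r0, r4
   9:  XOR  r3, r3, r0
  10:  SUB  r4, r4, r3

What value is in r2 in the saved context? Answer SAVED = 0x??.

after  0: r0=0xb5 r1=0x75 r2=0xd2 r3=0xb9 r4=0x40  N=1 Z=0
after  1: r0=0xb5 r1=0xfb r2=0xd2 r3=0xb9 r4=0x40  N=1 Z=0
after  2: r0=0xb5 r1=0xfb r2=0xd2 r3=0x0c r4=0x40  N=0 Z=0
after  3: r0=0xb5 r1=0xfb r2=0x00 r3=0x0c r4=0x40  N=0 Z=1
after  4: r0=0xb5 r1=0xfb r2=0x00 r3=0x0c r4=0x4c  N=0 Z=0
after  5: r0=0x00 r1=0xfb r2=0x00 r3=0x0c r4=0x4c  N=0 Z=1
-- IRQ taken; context saved, return-PC = 6 --

SAVED = 0x00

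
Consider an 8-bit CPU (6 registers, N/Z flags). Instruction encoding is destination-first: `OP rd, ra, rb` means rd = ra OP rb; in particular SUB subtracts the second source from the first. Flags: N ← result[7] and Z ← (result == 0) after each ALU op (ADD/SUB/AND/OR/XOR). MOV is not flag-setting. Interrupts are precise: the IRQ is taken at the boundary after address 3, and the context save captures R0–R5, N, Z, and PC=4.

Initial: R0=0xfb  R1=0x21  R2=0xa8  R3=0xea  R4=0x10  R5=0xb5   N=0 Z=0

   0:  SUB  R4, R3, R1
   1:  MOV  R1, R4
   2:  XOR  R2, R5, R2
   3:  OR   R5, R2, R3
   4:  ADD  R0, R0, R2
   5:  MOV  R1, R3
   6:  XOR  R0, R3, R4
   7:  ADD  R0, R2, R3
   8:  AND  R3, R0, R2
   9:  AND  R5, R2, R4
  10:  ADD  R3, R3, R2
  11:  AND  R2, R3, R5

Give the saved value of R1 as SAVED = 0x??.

after  0: R0=0xfb R1=0x21 R2=0xa8 R3=0xea R4=0xc9 R5=0xb5  N=1 Z=0
after  1: R0=0xfb R1=0xc9 R2=0xa8 R3=0xea R4=0xc9 R5=0xb5  N=1 Z=0
after  2: R0=0xfb R1=0xc9 R2=0x1d R3=0xea R4=0xc9 R5=0xb5  N=0 Z=0
after  3: R0=0xfb R1=0xc9 R2=0x1d R3=0xea R4=0xc9 R5=0xff  N=1 Z=0
-- IRQ taken; context saved, return-PC = 4 --

SAVED = 0xc9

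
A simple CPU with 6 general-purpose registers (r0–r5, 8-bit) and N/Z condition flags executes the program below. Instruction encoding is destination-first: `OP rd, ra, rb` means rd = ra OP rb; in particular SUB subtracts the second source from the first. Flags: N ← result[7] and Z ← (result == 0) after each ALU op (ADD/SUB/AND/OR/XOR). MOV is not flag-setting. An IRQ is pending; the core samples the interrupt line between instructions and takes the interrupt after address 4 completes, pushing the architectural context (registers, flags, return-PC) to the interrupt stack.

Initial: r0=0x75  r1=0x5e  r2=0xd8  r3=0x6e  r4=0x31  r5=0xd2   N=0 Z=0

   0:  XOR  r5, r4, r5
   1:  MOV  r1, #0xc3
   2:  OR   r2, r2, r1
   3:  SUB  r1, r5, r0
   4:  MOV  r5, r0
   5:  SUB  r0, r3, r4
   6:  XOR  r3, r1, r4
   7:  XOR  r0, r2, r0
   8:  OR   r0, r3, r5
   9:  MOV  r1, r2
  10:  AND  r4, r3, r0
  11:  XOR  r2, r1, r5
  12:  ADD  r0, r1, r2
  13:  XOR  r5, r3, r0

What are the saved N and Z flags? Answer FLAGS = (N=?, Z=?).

after  0: r0=0x75 r1=0x5e r2=0xd8 r3=0x6e r4=0x31 r5=0xe3  N=1 Z=0
after  1: r0=0x75 r1=0xc3 r2=0xd8 r3=0x6e r4=0x31 r5=0xe3  N=1 Z=0
after  2: r0=0x75 r1=0xc3 r2=0xdb r3=0x6e r4=0x31 r5=0xe3  N=1 Z=0
after  3: r0=0x75 r1=0x6e r2=0xdb r3=0x6e r4=0x31 r5=0xe3  N=0 Z=0
after  4: r0=0x75 r1=0x6e r2=0xdb r3=0x6e r4=0x31 r5=0x75  N=0 Z=0
-- IRQ taken; context saved, return-PC = 5 --

FLAGS = (N=0, Z=0)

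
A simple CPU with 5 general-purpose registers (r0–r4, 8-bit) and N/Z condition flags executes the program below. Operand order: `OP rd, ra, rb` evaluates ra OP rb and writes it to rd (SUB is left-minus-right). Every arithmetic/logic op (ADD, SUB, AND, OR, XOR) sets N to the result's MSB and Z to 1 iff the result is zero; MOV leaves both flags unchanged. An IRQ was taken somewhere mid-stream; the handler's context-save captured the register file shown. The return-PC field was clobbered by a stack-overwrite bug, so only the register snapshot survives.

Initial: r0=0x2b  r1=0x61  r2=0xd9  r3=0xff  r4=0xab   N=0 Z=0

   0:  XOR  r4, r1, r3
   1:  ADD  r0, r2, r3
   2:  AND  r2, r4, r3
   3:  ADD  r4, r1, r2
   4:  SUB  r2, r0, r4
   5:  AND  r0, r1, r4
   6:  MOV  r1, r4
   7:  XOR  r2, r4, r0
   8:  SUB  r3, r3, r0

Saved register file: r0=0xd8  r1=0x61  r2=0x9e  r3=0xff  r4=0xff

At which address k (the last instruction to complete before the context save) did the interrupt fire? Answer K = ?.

after  0: r0=0x2b r1=0x61 r2=0xd9 r3=0xff r4=0x9e  N=1 Z=0
after  1: r0=0xd8 r1=0x61 r2=0xd9 r3=0xff r4=0x9e  N=1 Z=0
after  2: r0=0xd8 r1=0x61 r2=0x9e r3=0xff r4=0x9e  N=1 Z=0
after  3: r0=0xd8 r1=0x61 r2=0x9e r3=0xff r4=0xff  N=1 Z=0
-- IRQ taken; context saved, return-PC = 4 --

K = 3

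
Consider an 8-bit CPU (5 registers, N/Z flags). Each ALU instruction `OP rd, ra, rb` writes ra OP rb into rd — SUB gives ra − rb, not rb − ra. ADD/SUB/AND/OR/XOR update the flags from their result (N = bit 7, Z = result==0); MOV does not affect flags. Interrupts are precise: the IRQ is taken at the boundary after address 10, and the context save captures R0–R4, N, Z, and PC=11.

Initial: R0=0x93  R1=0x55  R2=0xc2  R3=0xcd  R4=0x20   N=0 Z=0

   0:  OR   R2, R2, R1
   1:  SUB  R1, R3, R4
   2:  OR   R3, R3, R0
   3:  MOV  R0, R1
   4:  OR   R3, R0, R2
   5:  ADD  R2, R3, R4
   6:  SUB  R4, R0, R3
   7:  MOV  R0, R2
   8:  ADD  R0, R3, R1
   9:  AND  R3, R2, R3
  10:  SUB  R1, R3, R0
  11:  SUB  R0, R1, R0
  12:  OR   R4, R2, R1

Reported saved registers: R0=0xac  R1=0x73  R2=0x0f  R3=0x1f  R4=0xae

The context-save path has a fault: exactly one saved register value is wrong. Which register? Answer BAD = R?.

BAD = R2

after  0: R0=0x93 R1=0x55 R2=0xd7 R3=0xcd R4=0x20  N=1 Z=0
after  1: R0=0x93 R1=0xad R2=0xd7 R3=0xcd R4=0x20  N=1 Z=0
after  2: R0=0x93 R1=0xad R2=0xd7 R3=0xdf R4=0x20  N=1 Z=0
after  3: R0=0xad R1=0xad R2=0xd7 R3=0xdf R4=0x20  N=1 Z=0
after  4: R0=0xad R1=0xad R2=0xd7 R3=0xff R4=0x20  N=1 Z=0
after  5: R0=0xad R1=0xad R2=0x1f R3=0xff R4=0x20  N=0 Z=0
after  6: R0=0xad R1=0xad R2=0x1f R3=0xff R4=0xae  N=1 Z=0
after  7: R0=0x1f R1=0xad R2=0x1f R3=0xff R4=0xae  N=1 Z=0
after  8: R0=0xac R1=0xad R2=0x1f R3=0xff R4=0xae  N=1 Z=0
after  9: R0=0xac R1=0xad R2=0x1f R3=0x1f R4=0xae  N=0 Z=0
after 10: R0=0xac R1=0x73 R2=0x1f R3=0x1f R4=0xae  N=0 Z=0
-- IRQ taken; context saved, return-PC = 11 --
mismatch: R2: reported 0x0f vs actual 0x1f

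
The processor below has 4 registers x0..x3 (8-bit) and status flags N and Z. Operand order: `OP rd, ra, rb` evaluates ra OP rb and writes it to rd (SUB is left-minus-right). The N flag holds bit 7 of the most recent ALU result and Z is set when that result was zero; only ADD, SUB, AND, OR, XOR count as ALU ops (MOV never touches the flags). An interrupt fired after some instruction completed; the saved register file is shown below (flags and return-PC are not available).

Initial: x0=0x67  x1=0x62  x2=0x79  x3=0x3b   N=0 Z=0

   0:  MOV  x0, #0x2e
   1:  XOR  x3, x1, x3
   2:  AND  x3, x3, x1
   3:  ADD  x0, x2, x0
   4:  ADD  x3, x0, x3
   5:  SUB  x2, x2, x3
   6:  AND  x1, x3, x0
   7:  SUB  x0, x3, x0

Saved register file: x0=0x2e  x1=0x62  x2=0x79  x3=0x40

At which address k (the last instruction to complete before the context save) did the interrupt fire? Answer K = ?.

K = 2

after  0: x0=0x2e x1=0x62 x2=0x79 x3=0x3b  N=0 Z=0
after  1: x0=0x2e x1=0x62 x2=0x79 x3=0x59  N=0 Z=0
after  2: x0=0x2e x1=0x62 x2=0x79 x3=0x40  N=0 Z=0
-- IRQ taken; context saved, return-PC = 3 --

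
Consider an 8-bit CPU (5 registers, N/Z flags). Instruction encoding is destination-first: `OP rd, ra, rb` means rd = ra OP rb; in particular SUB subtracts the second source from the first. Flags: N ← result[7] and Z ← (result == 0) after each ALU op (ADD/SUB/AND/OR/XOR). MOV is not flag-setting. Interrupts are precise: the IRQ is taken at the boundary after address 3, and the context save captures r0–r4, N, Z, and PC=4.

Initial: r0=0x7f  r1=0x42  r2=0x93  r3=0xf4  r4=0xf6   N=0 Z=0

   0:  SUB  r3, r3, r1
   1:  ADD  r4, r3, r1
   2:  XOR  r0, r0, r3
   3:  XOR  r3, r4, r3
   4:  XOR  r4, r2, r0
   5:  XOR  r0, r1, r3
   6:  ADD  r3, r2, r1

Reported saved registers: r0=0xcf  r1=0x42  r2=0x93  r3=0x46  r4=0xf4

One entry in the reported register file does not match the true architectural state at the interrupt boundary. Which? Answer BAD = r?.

after  0: r0=0x7f r1=0x42 r2=0x93 r3=0xb2 r4=0xf6  N=1 Z=0
after  1: r0=0x7f r1=0x42 r2=0x93 r3=0xb2 r4=0xf4  N=1 Z=0
after  2: r0=0xcd r1=0x42 r2=0x93 r3=0xb2 r4=0xf4  N=1 Z=0
after  3: r0=0xcd r1=0x42 r2=0x93 r3=0x46 r4=0xf4  N=0 Z=0
-- IRQ taken; context saved, return-PC = 4 --
mismatch: r0: reported 0xcf vs actual 0xcd

BAD = r0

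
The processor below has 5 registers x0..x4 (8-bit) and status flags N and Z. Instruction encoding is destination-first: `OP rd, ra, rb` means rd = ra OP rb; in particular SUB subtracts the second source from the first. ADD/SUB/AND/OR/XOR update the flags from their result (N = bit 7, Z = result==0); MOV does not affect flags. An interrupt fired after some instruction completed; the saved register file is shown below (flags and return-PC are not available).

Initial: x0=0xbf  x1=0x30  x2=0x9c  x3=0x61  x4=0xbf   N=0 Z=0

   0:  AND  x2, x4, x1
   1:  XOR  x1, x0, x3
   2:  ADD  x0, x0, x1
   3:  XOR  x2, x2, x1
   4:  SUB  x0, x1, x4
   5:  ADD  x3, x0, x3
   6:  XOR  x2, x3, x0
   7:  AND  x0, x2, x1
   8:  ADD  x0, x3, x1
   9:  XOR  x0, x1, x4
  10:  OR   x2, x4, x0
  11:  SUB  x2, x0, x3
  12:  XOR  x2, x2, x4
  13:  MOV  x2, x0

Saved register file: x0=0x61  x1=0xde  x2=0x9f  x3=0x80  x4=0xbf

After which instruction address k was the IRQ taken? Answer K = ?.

K = 9

after  0: x0=0xbf x1=0x30 x2=0x30 x3=0x61 x4=0xbf  N=0 Z=0
after  1: x0=0xbf x1=0xde x2=0x30 x3=0x61 x4=0xbf  N=1 Z=0
after  2: x0=0x9d x1=0xde x2=0x30 x3=0x61 x4=0xbf  N=1 Z=0
after  3: x0=0x9d x1=0xde x2=0xee x3=0x61 x4=0xbf  N=1 Z=0
after  4: x0=0x1f x1=0xde x2=0xee x3=0x61 x4=0xbf  N=0 Z=0
after  5: x0=0x1f x1=0xde x2=0xee x3=0x80 x4=0xbf  N=1 Z=0
after  6: x0=0x1f x1=0xde x2=0x9f x3=0x80 x4=0xbf  N=1 Z=0
after  7: x0=0x9e x1=0xde x2=0x9f x3=0x80 x4=0xbf  N=1 Z=0
after  8: x0=0x5e x1=0xde x2=0x9f x3=0x80 x4=0xbf  N=0 Z=0
after  9: x0=0x61 x1=0xde x2=0x9f x3=0x80 x4=0xbf  N=0 Z=0
-- IRQ taken; context saved, return-PC = 10 --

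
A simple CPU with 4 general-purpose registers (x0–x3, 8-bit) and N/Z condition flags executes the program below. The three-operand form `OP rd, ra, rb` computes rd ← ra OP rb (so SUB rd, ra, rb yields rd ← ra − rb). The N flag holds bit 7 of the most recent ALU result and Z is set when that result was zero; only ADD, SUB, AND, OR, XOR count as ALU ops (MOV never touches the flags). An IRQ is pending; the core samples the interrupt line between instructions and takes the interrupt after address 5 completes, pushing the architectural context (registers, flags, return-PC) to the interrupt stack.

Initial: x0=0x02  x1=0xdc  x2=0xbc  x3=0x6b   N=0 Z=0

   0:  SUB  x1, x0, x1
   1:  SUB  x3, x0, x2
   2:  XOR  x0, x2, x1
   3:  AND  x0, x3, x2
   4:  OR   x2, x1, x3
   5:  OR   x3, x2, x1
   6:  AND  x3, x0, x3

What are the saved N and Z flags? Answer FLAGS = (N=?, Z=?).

FLAGS = (N=0, Z=0)

after  0: x0=0x02 x1=0x26 x2=0xbc x3=0x6b  N=0 Z=0
after  1: x0=0x02 x1=0x26 x2=0xbc x3=0x46  N=0 Z=0
after  2: x0=0x9a x1=0x26 x2=0xbc x3=0x46  N=1 Z=0
after  3: x0=0x04 x1=0x26 x2=0xbc x3=0x46  N=0 Z=0
after  4: x0=0x04 x1=0x26 x2=0x66 x3=0x46  N=0 Z=0
after  5: x0=0x04 x1=0x26 x2=0x66 x3=0x66  N=0 Z=0
-- IRQ taken; context saved, return-PC = 6 --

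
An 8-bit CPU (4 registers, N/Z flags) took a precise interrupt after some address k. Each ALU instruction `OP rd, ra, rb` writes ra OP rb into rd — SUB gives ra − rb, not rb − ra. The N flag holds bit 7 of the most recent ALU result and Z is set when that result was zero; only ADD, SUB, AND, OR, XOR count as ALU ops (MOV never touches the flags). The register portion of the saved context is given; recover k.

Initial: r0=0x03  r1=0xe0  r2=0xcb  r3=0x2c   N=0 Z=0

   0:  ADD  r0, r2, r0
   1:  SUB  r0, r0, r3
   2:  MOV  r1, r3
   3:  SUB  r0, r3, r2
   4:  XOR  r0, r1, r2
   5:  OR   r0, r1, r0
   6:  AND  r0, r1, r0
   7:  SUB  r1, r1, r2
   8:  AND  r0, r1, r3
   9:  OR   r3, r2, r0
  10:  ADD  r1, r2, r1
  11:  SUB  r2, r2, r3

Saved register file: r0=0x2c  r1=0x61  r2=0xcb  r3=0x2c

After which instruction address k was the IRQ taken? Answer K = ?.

after  0: r0=0xce r1=0xe0 r2=0xcb r3=0x2c  N=1 Z=0
after  1: r0=0xa2 r1=0xe0 r2=0xcb r3=0x2c  N=1 Z=0
after  2: r0=0xa2 r1=0x2c r2=0xcb r3=0x2c  N=1 Z=0
after  3: r0=0x61 r1=0x2c r2=0xcb r3=0x2c  N=0 Z=0
after  4: r0=0xe7 r1=0x2c r2=0xcb r3=0x2c  N=1 Z=0
after  5: r0=0xef r1=0x2c r2=0xcb r3=0x2c  N=1 Z=0
after  6: r0=0x2c r1=0x2c r2=0xcb r3=0x2c  N=0 Z=0
after  7: r0=0x2c r1=0x61 r2=0xcb r3=0x2c  N=0 Z=0
-- IRQ taken; context saved, return-PC = 8 --

K = 7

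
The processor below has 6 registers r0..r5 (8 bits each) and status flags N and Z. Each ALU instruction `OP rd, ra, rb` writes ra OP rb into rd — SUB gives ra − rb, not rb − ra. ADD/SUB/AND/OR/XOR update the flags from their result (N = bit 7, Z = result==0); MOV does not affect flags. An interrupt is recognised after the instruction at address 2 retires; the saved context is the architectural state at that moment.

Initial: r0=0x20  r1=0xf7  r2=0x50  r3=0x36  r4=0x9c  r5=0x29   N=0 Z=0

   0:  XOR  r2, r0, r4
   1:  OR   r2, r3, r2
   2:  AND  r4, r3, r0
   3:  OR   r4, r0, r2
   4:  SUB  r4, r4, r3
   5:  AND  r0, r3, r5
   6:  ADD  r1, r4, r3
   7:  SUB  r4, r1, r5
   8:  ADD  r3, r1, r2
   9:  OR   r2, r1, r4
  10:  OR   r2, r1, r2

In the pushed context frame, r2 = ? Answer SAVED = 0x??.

SAVED = 0xbe

after  0: r0=0x20 r1=0xf7 r2=0xbc r3=0x36 r4=0x9c r5=0x29  N=1 Z=0
after  1: r0=0x20 r1=0xf7 r2=0xbe r3=0x36 r4=0x9c r5=0x29  N=1 Z=0
after  2: r0=0x20 r1=0xf7 r2=0xbe r3=0x36 r4=0x20 r5=0x29  N=0 Z=0
-- IRQ taken; context saved, return-PC = 3 --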